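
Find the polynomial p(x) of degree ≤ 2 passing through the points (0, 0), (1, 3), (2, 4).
-x**2 + 4*x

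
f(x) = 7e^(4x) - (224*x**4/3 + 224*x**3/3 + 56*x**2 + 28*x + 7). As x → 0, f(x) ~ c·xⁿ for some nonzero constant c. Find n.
5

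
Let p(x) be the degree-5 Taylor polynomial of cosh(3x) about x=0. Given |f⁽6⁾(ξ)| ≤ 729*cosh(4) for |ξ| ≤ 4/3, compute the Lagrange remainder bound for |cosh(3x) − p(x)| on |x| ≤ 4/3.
256*cosh(4)/45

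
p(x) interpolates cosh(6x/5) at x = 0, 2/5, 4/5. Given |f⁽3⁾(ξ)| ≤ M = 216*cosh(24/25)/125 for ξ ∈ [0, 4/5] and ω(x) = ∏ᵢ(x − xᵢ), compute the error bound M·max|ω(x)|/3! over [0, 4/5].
64*sqrt(3)*cosh(24/25)/15625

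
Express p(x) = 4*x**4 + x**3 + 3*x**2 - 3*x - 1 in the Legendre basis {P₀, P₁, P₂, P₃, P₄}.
(4/5)P₀ + (-12/5)P₁ + (30/7)P₂ + (2/5)P₃ + (32/35)P₄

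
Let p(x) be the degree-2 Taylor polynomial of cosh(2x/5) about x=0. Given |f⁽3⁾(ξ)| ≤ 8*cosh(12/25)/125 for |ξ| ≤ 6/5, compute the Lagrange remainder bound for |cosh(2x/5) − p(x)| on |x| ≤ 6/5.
288*cosh(12/25)/15625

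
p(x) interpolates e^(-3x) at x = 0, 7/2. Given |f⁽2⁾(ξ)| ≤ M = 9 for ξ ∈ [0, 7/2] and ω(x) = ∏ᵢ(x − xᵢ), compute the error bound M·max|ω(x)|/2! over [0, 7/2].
441/32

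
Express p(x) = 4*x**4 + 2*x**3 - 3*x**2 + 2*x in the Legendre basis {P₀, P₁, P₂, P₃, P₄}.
(-1/5)P₀ + (16/5)P₁ + (2/7)P₂ + (4/5)P₃ + (32/35)P₄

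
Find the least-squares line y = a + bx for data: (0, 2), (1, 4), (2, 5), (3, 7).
a = 21/10, b = 8/5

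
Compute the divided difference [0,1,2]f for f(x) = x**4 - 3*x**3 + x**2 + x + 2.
-1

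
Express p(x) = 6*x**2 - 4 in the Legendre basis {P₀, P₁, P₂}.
(-2)P₀ + (4)P₂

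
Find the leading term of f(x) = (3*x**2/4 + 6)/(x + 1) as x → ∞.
3*x/4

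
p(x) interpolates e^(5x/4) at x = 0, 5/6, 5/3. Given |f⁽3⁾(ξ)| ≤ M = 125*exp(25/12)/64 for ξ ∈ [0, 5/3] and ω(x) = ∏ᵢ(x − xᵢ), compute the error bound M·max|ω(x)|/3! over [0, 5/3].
15625*sqrt(3)*exp(25/12)/373248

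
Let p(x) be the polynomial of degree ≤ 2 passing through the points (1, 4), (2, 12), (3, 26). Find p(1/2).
9/4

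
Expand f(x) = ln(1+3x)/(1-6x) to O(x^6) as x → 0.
3*x + 27*x**2/2 + 90*x**3 + 2079*x**4/4 + 31671*x**5/10 + O(x**6)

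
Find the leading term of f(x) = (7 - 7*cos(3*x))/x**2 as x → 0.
63/2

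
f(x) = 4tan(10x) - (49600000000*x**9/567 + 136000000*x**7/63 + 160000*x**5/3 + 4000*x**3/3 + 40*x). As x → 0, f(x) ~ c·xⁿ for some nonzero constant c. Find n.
11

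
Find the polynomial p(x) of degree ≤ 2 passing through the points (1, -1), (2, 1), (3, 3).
2*x - 3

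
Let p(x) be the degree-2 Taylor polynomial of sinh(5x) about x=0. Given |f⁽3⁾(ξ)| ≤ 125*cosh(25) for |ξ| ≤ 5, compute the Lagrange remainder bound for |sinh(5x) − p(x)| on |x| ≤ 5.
15625*cosh(25)/6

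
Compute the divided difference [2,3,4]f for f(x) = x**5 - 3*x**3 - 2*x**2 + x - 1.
256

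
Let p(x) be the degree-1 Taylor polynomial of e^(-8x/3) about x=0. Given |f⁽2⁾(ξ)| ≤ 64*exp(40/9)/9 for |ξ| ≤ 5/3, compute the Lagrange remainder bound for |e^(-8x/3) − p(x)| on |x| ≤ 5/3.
800*exp(40/9)/81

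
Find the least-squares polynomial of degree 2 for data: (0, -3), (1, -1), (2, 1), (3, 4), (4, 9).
-14/5 + (9/10)x + (1/2)x²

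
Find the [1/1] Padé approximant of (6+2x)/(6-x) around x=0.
(x/3 + 1)/(1 - x/6)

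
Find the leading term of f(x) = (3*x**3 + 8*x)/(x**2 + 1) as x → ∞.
3*x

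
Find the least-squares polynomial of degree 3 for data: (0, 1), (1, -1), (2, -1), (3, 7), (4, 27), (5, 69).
8/9 + (-89/378)x + (-305/126)x² + (28/27)x³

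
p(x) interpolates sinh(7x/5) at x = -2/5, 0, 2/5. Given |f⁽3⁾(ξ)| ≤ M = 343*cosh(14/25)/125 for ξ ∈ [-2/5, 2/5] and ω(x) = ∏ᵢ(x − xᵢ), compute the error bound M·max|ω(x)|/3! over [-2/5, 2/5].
2744*sqrt(3)*cosh(14/25)/421875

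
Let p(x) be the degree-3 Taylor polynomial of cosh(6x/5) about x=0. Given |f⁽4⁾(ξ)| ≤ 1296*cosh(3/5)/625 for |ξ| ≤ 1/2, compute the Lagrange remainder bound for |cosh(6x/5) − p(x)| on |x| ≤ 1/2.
27*cosh(3/5)/5000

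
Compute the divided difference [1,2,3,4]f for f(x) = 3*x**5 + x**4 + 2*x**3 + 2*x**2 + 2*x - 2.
207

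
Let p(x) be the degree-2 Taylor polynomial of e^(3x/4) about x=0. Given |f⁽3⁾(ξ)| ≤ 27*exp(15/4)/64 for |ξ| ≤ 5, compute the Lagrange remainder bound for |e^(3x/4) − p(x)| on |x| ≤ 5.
1125*exp(15/4)/128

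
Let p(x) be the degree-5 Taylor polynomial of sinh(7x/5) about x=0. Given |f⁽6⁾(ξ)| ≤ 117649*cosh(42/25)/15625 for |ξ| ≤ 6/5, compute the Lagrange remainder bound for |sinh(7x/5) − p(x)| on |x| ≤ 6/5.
38118276*cosh(42/25)/1220703125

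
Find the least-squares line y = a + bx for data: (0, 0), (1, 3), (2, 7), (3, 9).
a = 1/10, b = 31/10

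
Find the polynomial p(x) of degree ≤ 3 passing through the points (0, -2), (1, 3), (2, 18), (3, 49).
x**3 + 2*x**2 + 2*x - 2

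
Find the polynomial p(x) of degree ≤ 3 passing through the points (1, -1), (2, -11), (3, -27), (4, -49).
-3*x**2 - x + 3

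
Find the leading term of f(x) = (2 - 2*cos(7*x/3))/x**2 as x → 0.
49/9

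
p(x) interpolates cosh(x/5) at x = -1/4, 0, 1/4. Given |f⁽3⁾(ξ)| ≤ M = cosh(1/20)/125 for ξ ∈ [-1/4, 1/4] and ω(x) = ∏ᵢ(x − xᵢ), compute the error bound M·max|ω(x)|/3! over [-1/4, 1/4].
sqrt(3)*cosh(1/20)/216000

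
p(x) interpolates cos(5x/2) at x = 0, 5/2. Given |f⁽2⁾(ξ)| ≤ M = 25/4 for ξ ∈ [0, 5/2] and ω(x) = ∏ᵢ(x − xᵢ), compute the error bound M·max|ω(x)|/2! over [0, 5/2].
625/128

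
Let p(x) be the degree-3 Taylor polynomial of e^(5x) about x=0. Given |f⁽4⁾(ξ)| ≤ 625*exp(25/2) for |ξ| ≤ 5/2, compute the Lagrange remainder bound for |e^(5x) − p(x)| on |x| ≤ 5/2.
390625*exp(25/2)/384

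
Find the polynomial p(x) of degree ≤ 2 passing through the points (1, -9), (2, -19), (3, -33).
-2*x**2 - 4*x - 3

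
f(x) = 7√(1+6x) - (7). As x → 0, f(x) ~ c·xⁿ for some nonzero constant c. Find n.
1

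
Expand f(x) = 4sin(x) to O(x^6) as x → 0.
4*x - 2*x**3/3 + x**5/30 + O(x**6)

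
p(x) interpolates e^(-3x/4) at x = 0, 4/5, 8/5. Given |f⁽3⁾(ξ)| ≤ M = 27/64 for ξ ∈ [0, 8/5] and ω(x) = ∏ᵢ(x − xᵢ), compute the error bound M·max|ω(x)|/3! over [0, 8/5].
sqrt(3)/125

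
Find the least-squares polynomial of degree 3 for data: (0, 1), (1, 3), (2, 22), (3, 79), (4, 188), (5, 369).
137/126 + (-1349/756)x + (25/63)x² + (317/108)x³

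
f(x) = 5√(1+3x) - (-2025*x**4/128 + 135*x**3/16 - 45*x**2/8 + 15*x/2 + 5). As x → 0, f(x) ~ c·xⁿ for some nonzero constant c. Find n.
5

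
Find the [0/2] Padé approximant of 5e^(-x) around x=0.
5/(x**2/2 + x + 1)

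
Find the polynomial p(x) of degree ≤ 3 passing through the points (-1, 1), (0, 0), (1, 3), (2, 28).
3*x**3 + 2*x**2 - 2*x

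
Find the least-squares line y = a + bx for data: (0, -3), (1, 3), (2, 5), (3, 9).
a = -11/5, b = 19/5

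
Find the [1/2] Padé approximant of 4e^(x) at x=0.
(4*x/3 + 4)/(x**2/6 - 2*x/3 + 1)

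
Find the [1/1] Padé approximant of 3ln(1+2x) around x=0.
6*x/(x + 1)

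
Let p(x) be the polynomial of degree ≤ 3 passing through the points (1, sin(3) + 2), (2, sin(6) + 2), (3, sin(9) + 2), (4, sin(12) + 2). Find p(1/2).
-5*sin(12)/16 + 35*sin(3)/16 + 21*sin(9)/16 - 35*sin(6)/16 + 2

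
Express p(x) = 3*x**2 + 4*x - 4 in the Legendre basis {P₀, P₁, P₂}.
(-3)P₀ + (4)P₁ + (2)P₂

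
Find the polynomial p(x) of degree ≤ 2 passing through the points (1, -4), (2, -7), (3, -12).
-x**2 - 3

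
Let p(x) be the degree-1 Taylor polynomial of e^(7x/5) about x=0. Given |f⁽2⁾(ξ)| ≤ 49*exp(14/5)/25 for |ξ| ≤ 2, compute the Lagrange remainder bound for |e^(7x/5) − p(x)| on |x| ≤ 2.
98*exp(14/5)/25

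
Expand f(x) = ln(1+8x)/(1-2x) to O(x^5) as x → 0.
8*x - 16*x**2 + 416*x**3/3 - 2240*x**4/3 + O(x**5)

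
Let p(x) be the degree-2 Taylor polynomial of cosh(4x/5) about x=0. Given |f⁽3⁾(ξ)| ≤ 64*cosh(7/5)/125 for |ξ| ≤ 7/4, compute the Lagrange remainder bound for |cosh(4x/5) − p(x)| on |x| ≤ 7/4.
343*cosh(7/5)/750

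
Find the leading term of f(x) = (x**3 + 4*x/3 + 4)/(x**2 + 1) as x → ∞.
x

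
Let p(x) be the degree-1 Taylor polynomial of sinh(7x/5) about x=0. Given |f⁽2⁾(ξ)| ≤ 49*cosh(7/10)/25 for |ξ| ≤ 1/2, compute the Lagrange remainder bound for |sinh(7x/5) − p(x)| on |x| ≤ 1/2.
49*cosh(7/10)/200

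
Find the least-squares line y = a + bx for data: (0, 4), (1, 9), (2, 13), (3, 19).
a = 39/10, b = 49/10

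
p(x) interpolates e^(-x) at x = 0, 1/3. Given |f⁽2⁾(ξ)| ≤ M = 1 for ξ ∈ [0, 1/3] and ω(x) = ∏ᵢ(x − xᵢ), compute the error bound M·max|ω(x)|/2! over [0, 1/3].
1/72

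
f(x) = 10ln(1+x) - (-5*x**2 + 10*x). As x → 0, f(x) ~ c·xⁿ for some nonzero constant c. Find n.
3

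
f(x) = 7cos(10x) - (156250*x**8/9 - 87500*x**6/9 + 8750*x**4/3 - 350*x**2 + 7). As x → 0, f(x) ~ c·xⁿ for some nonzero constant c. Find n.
10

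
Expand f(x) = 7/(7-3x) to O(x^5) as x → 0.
1 + 3*x/7 + 9*x**2/49 + 27*x**3/343 + 81*x**4/2401 + O(x**5)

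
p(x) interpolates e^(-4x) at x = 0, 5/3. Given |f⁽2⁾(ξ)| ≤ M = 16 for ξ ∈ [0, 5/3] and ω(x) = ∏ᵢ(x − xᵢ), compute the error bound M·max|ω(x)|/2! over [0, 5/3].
50/9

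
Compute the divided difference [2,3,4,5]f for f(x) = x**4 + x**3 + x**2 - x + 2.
15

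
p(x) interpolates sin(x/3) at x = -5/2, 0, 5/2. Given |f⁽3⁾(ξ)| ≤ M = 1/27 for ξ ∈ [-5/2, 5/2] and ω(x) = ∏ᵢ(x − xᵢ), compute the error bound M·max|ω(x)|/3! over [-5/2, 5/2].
125*sqrt(3)/5832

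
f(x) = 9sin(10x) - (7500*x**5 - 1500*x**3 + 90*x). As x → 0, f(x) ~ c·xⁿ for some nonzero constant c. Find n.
7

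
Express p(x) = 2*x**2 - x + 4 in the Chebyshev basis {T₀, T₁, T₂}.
(5)T₀ - T₁ + T₂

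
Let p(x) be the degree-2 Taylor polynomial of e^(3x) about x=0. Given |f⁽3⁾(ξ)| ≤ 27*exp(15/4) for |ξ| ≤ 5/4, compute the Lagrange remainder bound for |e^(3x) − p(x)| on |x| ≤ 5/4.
1125*exp(15/4)/128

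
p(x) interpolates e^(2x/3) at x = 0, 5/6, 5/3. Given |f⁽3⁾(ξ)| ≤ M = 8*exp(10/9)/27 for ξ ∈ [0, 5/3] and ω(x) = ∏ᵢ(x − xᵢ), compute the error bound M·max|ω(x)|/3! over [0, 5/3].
125*sqrt(3)*exp(10/9)/19683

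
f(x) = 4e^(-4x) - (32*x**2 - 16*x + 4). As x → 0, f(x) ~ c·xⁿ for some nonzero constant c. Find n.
3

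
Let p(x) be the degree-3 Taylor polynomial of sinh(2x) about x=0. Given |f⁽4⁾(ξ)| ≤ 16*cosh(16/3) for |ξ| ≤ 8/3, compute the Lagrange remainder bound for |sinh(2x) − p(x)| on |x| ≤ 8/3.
8192*cosh(16/3)/243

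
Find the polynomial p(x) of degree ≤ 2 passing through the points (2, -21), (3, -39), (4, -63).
-3*x**2 - 3*x - 3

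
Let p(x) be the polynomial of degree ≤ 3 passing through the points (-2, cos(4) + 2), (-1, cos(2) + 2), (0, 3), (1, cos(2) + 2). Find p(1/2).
cos(4)/16 + 47/16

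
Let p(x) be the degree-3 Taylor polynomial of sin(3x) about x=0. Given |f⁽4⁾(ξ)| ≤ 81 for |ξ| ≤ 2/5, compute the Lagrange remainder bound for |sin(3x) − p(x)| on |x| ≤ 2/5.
54/625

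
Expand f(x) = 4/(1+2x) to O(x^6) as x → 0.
4 - 8*x + 16*x**2 - 32*x**3 + 64*x**4 - 128*x**5 + O(x**6)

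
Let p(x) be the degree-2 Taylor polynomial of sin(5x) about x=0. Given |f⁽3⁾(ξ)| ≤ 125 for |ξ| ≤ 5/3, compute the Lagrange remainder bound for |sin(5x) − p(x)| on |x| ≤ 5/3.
15625/162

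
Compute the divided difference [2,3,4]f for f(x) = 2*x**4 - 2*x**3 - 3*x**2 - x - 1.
89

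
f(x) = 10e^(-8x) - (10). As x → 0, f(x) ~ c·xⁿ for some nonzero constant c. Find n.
1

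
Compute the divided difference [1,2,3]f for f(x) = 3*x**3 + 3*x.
18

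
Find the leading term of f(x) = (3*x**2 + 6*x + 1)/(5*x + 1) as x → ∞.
3*x/5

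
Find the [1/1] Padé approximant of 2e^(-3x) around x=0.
(2 - 3*x)/(3*x/2 + 1)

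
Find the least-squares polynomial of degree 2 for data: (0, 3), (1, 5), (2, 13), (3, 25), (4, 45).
109/35 + (-36/35)x + (20/7)x²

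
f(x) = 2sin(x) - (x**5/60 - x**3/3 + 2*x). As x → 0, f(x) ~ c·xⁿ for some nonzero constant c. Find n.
7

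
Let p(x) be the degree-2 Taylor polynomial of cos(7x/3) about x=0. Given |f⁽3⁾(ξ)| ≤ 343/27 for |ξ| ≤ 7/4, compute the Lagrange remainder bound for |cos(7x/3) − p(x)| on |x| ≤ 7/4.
117649/10368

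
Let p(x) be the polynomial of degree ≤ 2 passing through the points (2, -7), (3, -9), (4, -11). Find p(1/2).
-4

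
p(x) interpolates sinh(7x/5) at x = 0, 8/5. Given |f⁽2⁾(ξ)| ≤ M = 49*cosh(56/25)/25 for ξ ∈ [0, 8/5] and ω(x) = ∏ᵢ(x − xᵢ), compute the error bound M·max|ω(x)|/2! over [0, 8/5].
392*cosh(56/25)/625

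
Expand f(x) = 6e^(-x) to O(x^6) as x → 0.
6 - 6*x + 3*x**2 - x**3 + x**4/4 - x**5/20 + O(x**6)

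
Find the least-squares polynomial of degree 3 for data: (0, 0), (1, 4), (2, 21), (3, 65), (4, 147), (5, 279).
11/126 + (505/756)x + (235/252)x² + (109/54)x³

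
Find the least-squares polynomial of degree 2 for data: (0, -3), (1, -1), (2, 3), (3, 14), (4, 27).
-20/7 + (-11/14)x + (29/14)x²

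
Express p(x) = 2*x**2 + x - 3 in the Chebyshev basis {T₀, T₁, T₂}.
(-2)T₀ + T₁ + T₂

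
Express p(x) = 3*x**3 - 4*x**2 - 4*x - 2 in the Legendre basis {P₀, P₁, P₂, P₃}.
(-10/3)P₀ + (-11/5)P₁ + (-8/3)P₂ + (6/5)P₃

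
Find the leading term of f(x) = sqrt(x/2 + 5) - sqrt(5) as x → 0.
sqrt(5)*x/20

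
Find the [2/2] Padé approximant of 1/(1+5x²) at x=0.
1/(5*x**2 + 1)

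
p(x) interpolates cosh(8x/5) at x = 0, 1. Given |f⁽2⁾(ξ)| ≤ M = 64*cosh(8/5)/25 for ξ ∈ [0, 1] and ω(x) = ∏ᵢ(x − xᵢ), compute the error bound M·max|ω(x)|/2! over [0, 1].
8*cosh(8/5)/25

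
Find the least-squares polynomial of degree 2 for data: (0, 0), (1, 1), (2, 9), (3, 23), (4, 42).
-1/5 + (-7/5)x + (3)x²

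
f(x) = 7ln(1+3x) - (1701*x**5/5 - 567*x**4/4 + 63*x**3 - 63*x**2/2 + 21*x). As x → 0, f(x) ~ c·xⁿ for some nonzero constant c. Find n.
6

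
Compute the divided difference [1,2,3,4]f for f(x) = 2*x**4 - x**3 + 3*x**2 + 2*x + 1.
19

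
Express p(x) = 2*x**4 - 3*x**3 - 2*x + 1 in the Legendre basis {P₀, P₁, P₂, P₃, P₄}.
(7/5)P₀ + (-19/5)P₁ + (8/7)P₂ + (-6/5)P₃ + (16/35)P₄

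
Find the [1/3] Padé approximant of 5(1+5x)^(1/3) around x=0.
(125*x/6 + 5)/(125*x**3/81 - 25*x**2/18 + 5*x/2 + 1)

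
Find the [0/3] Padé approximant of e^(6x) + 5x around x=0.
1/(-971*x**3 + 103*x**2 - 11*x + 1)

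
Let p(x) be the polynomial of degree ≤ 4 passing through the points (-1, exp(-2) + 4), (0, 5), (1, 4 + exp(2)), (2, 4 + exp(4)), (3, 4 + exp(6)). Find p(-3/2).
(315 + (-180*exp(4) + 92 + 378*exp(2) + 35*exp(6))*exp(2))*exp(-2)/128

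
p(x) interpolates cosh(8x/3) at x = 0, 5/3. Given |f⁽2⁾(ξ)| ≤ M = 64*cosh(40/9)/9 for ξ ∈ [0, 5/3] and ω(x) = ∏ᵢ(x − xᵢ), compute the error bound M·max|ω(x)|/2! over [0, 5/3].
200*cosh(40/9)/81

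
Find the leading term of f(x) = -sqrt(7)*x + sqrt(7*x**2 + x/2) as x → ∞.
sqrt(7)/28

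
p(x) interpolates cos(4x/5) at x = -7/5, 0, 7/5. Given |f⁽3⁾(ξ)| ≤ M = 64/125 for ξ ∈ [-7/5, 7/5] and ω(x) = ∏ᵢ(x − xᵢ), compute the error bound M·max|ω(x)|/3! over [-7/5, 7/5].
21952*sqrt(3)/421875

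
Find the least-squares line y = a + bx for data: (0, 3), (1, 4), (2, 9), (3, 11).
a = 12/5, b = 29/10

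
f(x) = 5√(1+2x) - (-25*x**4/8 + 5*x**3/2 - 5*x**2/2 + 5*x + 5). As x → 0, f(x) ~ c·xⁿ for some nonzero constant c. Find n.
5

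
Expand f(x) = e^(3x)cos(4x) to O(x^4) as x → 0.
1 + 3*x - 7*x**2/2 - 39*x**3/2 + O(x**4)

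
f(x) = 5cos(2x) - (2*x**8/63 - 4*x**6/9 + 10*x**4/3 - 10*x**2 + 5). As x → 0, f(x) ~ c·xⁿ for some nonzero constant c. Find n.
10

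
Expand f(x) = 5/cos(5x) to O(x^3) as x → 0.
5 + 125*x**2/2 + O(x**3)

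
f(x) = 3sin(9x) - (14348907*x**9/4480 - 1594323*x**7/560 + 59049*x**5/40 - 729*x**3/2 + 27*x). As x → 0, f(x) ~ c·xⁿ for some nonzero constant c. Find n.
11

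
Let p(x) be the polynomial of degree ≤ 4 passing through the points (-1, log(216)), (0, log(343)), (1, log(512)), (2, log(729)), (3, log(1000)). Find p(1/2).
log(448*2**(9/32)*3**(121/128)*5**(9/128)*7**(13/32)/9)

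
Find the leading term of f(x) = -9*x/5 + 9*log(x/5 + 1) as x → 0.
-9*x**2/50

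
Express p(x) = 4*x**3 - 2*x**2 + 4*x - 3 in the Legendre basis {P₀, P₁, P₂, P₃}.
(-11/3)P₀ + (32/5)P₁ + (-4/3)P₂ + (8/5)P₃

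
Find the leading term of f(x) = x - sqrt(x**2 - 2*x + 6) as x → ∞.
1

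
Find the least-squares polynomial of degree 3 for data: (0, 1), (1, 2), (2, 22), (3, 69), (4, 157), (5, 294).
20/21 + (-262/63)x + (11/3)x² + (16/9)x³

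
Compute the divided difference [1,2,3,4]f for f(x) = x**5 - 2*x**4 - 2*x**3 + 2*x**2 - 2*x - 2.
43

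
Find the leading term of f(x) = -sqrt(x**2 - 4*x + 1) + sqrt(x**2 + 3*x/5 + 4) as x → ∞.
23/10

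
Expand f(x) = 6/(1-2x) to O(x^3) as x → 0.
6 + 12*x + 24*x**2 + O(x**3)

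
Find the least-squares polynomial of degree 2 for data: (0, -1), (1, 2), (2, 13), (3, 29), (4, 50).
-47/35 + (83/70)x + (41/14)x²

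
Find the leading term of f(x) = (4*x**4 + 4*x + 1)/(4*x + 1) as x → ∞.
x**3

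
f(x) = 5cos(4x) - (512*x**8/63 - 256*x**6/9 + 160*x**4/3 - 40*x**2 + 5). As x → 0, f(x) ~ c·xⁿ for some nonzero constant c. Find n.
10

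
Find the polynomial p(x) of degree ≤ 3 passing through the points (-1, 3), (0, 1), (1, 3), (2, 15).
x**3 + 2*x**2 - x + 1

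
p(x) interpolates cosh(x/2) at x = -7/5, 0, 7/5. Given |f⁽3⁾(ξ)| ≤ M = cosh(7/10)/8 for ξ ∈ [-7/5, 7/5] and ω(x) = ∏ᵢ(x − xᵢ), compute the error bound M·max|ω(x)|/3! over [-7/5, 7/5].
343*sqrt(3)*cosh(7/10)/27000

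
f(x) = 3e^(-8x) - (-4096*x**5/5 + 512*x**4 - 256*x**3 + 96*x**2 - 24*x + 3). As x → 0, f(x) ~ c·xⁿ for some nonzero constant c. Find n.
6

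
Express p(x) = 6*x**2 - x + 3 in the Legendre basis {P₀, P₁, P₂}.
(5)P₀ - P₁ + (4)P₂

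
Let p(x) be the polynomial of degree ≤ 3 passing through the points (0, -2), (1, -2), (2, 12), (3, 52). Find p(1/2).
-3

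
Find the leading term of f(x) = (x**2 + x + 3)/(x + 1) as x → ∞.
x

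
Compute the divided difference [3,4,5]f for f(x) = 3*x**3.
36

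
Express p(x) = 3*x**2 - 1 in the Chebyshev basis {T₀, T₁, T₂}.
(1/2)T₀ + (3/2)T₂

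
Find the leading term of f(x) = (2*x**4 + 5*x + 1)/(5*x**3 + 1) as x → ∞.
2*x/5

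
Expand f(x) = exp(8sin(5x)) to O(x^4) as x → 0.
1 + 40*x + 800*x**2 + 10500*x**3 + O(x**4)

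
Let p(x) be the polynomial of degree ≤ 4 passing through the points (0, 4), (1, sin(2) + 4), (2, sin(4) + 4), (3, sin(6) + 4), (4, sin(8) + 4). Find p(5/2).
45*sin(4)/64 - 5*sin(2)/32 + 15*sin(6)/32 - 5*sin(8)/128 + 4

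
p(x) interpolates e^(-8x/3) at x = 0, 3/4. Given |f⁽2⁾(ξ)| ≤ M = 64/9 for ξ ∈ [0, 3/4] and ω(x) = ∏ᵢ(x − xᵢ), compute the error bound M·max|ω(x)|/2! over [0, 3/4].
1/2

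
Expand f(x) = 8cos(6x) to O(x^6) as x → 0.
8 - 144*x**2 + 432*x**4 + O(x**6)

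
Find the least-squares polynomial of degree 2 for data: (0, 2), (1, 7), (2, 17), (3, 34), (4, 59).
81/35 + (47/70)x + (47/14)x²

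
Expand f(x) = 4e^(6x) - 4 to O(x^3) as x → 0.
24*x + 72*x**2 + O(x**3)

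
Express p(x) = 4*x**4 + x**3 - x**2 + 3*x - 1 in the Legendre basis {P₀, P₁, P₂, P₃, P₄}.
(-8/15)P₀ + (18/5)P₁ + (34/21)P₂ + (2/5)P₃ + (32/35)P₄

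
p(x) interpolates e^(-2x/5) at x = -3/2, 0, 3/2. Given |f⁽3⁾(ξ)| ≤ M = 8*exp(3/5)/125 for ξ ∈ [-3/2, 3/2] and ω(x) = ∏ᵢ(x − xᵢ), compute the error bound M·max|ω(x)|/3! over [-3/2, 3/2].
sqrt(3)*exp(3/5)/125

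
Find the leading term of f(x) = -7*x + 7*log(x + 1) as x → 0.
-7*x**2/2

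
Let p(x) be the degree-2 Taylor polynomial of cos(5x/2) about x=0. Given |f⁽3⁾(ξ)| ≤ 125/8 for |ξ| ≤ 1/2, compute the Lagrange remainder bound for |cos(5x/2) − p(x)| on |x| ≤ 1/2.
125/384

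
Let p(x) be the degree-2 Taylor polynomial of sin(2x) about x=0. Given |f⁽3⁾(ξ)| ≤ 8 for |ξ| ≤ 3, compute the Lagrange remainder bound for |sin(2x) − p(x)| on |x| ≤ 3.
36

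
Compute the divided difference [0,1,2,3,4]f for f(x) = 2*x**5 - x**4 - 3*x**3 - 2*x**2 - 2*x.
19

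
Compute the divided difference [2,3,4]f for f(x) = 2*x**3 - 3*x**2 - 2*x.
15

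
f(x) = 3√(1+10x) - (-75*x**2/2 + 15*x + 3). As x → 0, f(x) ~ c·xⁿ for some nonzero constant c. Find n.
3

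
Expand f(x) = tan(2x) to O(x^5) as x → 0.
2*x + 8*x**3/3 + O(x**5)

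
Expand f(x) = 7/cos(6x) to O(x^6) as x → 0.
7 + 126*x**2 + 1890*x**4 + O(x**6)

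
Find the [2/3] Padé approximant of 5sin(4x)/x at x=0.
(20 - 112*x**2/3)/(4*x**2/5 + 1)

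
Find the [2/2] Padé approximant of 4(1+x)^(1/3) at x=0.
(28*x**2/27 + 14*x/3 + 4)/(5*x**2/54 + 5*x/6 + 1)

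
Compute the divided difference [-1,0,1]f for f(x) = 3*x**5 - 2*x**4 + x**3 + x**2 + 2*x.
-1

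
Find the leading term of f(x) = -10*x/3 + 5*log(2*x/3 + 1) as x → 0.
-10*x**2/9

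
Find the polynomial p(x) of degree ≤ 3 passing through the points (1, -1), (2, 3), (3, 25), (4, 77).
2*x**3 - 3*x**2 - x + 1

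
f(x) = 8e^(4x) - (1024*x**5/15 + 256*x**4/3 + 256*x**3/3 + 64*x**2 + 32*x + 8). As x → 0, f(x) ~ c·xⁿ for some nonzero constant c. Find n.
6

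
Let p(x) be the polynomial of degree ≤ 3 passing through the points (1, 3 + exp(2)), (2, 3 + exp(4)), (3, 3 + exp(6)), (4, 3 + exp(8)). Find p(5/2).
-exp(8)/16 - exp(2)/16 + 3 + 9*exp(4)/16 + 9*exp(6)/16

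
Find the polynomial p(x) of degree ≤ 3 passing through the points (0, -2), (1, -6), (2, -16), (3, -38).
-x**3 - 3*x - 2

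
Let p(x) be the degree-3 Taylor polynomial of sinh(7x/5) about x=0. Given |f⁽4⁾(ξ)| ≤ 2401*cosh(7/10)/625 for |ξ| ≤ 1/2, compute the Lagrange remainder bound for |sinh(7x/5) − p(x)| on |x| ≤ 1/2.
2401*cosh(7/10)/240000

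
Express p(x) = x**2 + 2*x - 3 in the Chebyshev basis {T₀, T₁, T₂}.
(-5/2)T₀ + (2)T₁ + (1/2)T₂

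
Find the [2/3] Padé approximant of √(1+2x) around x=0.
(7*x**2/4 + 14*x/5 + 1)/(-x**3/20 + 9*x**2/20 + 9*x/5 + 1)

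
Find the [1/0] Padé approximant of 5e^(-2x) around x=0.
5 - 10*x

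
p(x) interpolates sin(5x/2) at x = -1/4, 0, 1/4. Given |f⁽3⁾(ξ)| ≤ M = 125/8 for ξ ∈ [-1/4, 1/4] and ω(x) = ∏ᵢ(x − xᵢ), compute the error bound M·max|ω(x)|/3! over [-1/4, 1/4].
125*sqrt(3)/13824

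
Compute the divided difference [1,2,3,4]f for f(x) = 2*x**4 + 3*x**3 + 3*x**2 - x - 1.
23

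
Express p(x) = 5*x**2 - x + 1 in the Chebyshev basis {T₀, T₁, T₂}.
(7/2)T₀ - T₁ + (5/2)T₂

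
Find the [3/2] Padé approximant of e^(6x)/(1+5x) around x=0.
(5256*x**3/485 + 4554*x**2/485 + 2241*x/485 + 1)/(-3507*x**2/485 + 1756*x/485 + 1)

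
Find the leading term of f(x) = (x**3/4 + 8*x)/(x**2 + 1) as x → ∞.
x/4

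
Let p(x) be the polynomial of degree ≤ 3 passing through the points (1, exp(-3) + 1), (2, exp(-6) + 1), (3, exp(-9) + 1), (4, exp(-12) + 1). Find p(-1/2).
(-189*exp(6) - 35 + 135*exp(3) + 105*exp(9) + 16*exp(12))*exp(-12)/16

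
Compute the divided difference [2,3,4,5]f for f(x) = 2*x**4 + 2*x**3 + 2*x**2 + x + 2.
30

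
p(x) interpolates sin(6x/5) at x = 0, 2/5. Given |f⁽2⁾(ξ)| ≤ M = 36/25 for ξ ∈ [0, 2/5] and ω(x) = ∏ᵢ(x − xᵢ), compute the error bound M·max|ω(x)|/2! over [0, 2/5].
18/625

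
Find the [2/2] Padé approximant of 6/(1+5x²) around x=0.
6/(5*x**2 + 1)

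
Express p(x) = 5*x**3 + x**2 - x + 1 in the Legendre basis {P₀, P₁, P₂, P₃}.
(4/3)P₀ + (2)P₁ + (2/3)P₂ + (2)P₃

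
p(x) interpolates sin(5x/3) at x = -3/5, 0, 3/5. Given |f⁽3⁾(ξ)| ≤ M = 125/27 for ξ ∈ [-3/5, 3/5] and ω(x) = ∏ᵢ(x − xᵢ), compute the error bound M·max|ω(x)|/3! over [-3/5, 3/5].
sqrt(3)/27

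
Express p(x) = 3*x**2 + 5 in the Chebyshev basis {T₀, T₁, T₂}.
(13/2)T₀ + (3/2)T₂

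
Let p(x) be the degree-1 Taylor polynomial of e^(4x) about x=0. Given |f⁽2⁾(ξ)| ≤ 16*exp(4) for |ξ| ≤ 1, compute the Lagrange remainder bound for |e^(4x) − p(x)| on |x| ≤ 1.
8*exp(4)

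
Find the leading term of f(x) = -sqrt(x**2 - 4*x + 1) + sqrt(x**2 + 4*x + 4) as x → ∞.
4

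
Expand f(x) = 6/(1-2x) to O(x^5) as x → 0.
6 + 12*x + 24*x**2 + 48*x**3 + 96*x**4 + O(x**5)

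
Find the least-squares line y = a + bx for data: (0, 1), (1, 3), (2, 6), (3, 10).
a = 1/2, b = 3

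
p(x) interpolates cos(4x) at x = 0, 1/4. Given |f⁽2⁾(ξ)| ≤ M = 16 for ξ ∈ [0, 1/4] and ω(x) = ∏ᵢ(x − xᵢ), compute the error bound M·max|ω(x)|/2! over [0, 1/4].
1/8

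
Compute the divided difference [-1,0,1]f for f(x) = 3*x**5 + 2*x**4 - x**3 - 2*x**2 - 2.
0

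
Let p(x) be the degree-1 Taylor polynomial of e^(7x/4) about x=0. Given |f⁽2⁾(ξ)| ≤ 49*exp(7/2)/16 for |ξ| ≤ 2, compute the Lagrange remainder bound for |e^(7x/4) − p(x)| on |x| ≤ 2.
49*exp(7/2)/8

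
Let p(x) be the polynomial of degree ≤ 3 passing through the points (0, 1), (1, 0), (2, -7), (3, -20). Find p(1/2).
5/4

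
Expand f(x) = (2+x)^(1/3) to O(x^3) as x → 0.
2**(1/3) + 2**(1/3)*x/6 - 2**(1/3)*x**2/36 + O(x**3)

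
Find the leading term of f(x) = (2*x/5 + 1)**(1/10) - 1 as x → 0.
x/25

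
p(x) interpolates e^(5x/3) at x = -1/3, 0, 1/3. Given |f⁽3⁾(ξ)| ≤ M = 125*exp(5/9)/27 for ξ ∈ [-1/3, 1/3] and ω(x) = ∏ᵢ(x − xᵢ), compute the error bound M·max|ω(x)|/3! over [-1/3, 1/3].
125*sqrt(3)*exp(5/9)/19683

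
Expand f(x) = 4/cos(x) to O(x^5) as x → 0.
4 + 2*x**2 + 5*x**4/6 + O(x**5)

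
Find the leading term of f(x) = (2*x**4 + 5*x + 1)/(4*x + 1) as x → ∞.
x**3/2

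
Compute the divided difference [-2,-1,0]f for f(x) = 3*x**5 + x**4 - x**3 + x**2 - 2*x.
-34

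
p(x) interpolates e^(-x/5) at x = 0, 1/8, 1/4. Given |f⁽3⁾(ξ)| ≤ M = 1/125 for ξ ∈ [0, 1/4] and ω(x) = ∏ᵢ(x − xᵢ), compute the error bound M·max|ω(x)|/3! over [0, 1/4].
sqrt(3)/1728000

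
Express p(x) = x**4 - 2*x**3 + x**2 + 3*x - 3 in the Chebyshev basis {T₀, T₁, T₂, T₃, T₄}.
(-17/8)T₀ + (3/2)T₁ + T₂ + (-1/2)T₃ + (1/8)T₄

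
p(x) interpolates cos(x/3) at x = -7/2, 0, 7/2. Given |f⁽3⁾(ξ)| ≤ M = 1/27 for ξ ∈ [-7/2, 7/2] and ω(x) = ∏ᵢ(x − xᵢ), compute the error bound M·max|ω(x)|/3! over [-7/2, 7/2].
343*sqrt(3)/5832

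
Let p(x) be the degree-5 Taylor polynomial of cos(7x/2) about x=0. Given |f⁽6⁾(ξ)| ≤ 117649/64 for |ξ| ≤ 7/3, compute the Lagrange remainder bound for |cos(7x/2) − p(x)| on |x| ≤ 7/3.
13841287201/33592320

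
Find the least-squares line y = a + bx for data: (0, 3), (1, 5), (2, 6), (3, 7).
a = 33/10, b = 13/10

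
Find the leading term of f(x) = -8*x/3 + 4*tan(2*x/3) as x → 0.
32*x**3/81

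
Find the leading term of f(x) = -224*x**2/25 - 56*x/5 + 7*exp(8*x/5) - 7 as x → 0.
1792*x**3/375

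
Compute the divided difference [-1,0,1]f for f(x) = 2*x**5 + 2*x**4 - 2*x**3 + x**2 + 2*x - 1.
3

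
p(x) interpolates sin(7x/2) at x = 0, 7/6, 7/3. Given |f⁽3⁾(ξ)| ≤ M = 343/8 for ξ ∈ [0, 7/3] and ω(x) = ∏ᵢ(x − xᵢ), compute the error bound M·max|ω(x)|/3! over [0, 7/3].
117649*sqrt(3)/46656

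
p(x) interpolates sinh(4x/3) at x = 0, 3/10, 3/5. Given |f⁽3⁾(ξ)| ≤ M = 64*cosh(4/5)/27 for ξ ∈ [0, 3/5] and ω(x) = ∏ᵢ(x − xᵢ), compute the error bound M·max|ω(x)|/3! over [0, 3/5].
8*sqrt(3)*cosh(4/5)/3375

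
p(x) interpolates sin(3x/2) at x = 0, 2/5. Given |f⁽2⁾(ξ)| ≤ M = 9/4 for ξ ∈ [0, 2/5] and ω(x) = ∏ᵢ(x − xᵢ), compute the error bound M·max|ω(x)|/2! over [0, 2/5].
9/200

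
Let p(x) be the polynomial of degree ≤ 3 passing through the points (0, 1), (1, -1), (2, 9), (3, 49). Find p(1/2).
-3/8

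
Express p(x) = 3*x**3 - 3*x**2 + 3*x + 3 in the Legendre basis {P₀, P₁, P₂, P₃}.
(2)P₀ + (24/5)P₁ + (-2)P₂ + (6/5)P₃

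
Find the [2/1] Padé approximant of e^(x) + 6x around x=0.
(-11*x**2/6 + 20*x/3 + 1)/(1 - x/3)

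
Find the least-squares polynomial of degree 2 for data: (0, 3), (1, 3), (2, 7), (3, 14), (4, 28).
113/35 + (-193/70)x + (31/14)x²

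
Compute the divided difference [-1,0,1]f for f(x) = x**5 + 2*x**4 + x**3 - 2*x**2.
0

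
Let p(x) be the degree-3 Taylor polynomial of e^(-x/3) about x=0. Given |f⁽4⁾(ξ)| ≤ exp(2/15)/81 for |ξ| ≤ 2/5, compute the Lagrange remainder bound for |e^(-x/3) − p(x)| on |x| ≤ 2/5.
2*exp(2/15)/151875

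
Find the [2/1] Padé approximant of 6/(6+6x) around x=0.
1/(x + 1)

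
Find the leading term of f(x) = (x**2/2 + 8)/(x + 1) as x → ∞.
x/2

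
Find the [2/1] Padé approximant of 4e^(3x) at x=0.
(6*x**2 + 8*x + 4)/(1 - x)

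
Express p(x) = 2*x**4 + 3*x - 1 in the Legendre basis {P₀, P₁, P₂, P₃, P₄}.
(-3/5)P₀ + (3)P₁ + (8/7)P₂ + (16/35)P₄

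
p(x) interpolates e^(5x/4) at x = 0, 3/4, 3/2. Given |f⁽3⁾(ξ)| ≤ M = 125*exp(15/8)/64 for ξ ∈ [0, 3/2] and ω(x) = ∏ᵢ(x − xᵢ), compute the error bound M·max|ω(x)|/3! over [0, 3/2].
125*sqrt(3)*exp(15/8)/4096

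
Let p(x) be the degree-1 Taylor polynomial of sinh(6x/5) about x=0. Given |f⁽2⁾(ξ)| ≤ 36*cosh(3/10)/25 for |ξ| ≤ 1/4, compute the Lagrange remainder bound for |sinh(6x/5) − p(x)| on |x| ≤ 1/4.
9*cosh(3/10)/200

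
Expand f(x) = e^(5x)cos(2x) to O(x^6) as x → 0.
1 + 5*x + 21*x**2/2 + 65*x**3/6 + 41*x**4/24 - 295*x**5/24 + O(x**6)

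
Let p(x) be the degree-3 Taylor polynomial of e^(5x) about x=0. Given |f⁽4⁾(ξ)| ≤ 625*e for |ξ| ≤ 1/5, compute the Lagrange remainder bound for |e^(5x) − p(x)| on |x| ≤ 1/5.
e/24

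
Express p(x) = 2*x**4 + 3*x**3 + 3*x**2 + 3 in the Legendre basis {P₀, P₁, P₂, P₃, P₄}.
(22/5)P₀ + (9/5)P₁ + (22/7)P₂ + (6/5)P₃ + (16/35)P₄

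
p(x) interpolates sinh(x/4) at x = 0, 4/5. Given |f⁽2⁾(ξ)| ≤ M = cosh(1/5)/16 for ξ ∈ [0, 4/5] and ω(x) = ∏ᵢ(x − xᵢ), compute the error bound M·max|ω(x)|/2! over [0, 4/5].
cosh(1/5)/200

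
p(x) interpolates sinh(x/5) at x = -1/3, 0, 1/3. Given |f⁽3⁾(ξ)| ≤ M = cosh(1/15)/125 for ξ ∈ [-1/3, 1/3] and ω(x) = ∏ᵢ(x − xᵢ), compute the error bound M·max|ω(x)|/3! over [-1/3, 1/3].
sqrt(3)*cosh(1/15)/91125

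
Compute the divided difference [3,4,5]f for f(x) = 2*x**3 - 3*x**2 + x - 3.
21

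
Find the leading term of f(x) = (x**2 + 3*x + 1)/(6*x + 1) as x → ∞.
x/6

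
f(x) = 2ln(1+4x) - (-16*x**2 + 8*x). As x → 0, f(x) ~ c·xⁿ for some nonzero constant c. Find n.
3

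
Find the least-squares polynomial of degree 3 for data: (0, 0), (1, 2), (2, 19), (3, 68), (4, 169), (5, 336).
1/14 + (1/84)x + (-8/7)x² + (35/12)x³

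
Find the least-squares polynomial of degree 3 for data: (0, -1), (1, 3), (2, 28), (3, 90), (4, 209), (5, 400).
-1 + (-8/21)x + (43/28)x² + (35/12)x³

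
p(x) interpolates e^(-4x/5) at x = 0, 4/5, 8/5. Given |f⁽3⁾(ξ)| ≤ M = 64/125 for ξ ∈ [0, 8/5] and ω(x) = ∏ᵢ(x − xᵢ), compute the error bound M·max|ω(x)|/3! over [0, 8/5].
4096*sqrt(3)/421875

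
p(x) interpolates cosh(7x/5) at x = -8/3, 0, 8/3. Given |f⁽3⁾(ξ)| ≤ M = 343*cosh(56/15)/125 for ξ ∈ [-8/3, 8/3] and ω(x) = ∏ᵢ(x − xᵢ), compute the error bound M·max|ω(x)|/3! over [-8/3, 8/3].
175616*sqrt(3)*cosh(56/15)/91125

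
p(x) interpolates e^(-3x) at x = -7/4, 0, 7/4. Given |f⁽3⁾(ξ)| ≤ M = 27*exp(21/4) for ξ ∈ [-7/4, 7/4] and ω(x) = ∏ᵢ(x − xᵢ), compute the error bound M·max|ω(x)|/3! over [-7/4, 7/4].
343*sqrt(3)*exp(21/4)/64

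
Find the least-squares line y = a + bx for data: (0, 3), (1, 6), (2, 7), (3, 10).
a = 16/5, b = 11/5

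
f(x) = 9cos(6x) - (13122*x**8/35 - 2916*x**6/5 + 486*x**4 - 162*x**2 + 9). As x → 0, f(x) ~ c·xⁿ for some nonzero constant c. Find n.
10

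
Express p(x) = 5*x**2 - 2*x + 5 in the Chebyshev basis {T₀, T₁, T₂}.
(15/2)T₀ + (-2)T₁ + (5/2)T₂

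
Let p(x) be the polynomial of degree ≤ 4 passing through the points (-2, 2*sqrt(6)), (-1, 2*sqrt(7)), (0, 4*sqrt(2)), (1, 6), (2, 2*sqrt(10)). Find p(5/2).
-315/16 - 45*sqrt(7)/16 + 35*sqrt(6)/64 + 315*sqrt(10)/64 + 189*sqrt(2)/16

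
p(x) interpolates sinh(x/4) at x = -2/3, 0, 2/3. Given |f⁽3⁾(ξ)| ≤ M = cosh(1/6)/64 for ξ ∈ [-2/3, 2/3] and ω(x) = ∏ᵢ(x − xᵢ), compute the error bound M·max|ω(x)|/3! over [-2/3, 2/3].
sqrt(3)*cosh(1/6)/5832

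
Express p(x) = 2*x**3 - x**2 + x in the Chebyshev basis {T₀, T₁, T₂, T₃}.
(-1/2)T₀ + (5/2)T₁ + (-1/2)T₂ + (1/2)T₃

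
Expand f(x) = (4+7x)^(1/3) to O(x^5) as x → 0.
2**(2/3) + 7*2**(2/3)*x/12 - 49*2**(2/3)*x**2/144 + 1715*2**(2/3)*x**3/5184 - 12005*2**(2/3)*x**4/31104 + O(x**5)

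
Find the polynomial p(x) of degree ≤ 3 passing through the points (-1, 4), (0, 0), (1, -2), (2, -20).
-3*x**3 + x**2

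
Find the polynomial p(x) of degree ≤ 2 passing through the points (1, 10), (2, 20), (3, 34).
2*x**2 + 4*x + 4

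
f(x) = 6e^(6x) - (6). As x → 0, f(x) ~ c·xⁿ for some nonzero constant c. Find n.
1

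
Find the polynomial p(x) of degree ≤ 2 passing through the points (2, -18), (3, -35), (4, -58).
-3*x**2 - 2*x - 2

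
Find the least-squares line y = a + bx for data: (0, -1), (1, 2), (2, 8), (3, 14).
a = -19/10, b = 51/10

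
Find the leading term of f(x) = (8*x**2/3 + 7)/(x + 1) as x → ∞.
8*x/3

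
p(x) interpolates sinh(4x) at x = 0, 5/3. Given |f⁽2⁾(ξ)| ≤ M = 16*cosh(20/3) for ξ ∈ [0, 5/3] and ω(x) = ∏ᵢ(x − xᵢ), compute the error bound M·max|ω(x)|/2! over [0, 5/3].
50*cosh(20/3)/9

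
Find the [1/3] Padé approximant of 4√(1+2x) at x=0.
(7*x + 4)/(x**3/8 - x**2/4 + 3*x/4 + 1)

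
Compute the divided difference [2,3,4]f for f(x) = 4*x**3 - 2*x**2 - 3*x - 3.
34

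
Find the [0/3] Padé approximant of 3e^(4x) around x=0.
3/(-32*x**3/3 + 8*x**2 - 4*x + 1)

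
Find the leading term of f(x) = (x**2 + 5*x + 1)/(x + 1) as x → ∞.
x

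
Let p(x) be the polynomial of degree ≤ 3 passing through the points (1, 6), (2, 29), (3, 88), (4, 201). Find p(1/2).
19/8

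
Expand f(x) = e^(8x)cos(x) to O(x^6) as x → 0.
1 + 8*x + 63*x**2/2 + 244*x**3/3 + 3713*x**4/24 + 3461*x**5/15 + O(x**6)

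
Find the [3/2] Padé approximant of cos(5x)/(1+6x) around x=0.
(7675*x**3/94 - 7675*x**2/564 - 6*x + 1)/(1 - 20929*x**2/564)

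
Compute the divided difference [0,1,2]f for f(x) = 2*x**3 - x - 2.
6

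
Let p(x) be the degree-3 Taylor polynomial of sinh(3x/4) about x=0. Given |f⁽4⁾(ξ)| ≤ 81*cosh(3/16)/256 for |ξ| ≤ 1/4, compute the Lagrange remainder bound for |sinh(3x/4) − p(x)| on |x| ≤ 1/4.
27*cosh(3/16)/524288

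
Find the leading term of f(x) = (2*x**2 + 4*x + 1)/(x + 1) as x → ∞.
2*x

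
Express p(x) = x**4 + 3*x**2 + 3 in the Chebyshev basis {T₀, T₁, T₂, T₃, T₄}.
(39/8)T₀ + (2)T₂ + (1/8)T₄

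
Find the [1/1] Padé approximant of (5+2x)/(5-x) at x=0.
(2*x/5 + 1)/(1 - x/5)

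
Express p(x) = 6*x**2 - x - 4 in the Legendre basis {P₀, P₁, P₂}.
(-2)P₀ - P₁ + (4)P₂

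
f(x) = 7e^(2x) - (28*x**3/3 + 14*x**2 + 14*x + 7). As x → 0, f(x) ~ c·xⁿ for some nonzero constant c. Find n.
4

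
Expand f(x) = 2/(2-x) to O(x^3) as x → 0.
1 + x/2 + x**2/4 + O(x**3)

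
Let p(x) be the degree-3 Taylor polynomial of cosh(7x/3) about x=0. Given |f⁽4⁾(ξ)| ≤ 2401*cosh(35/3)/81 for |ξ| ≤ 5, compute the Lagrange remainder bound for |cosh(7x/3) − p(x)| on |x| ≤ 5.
1500625*cosh(35/3)/1944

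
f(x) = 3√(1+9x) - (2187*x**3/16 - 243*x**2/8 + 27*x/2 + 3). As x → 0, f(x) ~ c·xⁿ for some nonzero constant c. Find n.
4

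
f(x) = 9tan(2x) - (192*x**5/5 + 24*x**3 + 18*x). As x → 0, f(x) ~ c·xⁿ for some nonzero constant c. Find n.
7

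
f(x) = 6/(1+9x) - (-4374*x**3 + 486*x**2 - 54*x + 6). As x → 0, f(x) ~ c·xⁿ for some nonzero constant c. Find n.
4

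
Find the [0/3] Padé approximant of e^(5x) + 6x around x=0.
1/(-6461*x**3/6 + 217*x**2/2 - 11*x + 1)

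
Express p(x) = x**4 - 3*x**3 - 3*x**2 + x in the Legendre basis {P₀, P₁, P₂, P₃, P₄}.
(-4/5)P₀ + (-4/5)P₁ + (-10/7)P₂ + (-6/5)P₃ + (8/35)P₄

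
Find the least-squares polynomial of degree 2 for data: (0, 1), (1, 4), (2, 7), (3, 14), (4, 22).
6/5 + (6/5)x + x²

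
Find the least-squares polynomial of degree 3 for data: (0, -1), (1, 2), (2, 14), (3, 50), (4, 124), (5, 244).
-97/126 + (685/756)x + (-8/9)x² + (227/108)x³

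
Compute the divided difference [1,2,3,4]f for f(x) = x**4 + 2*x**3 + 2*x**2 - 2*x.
12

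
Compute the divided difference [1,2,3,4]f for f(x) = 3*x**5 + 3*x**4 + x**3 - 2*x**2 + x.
226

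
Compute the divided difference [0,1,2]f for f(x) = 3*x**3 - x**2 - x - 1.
8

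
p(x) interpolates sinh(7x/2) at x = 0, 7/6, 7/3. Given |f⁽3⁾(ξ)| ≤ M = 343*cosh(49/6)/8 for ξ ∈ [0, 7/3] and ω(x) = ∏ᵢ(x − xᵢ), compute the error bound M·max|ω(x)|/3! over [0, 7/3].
117649*sqrt(3)*cosh(49/6)/46656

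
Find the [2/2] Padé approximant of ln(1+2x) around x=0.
2*x*(x + 1)/(2*x**2/3 + 2*x + 1)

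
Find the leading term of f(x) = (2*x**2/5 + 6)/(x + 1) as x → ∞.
2*x/5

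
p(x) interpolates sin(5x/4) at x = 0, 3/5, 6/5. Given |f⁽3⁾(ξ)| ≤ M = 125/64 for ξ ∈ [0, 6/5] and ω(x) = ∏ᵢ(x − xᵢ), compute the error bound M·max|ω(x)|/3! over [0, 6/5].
sqrt(3)/64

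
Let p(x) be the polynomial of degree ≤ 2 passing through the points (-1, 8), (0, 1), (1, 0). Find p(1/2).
-1/4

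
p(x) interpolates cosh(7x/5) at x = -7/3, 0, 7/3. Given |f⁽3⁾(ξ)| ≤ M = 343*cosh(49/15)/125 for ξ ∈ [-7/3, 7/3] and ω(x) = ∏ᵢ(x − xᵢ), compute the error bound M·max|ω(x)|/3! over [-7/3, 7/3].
117649*sqrt(3)*cosh(49/15)/91125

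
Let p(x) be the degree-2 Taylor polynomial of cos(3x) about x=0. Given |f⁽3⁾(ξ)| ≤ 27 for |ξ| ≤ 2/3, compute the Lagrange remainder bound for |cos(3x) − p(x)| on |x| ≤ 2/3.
4/3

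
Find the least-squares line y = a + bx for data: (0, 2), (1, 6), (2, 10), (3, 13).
a = 11/5, b = 37/10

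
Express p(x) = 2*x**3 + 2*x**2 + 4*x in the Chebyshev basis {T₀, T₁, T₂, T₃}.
T₀ + (11/2)T₁ + T₂ + (1/2)T₃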